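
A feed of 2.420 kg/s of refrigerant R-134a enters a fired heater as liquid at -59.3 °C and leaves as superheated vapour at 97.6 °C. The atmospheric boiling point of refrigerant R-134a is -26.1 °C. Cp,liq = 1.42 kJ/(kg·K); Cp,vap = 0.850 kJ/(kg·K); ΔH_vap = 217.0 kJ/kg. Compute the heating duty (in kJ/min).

Q = 53600 kJ/min

liquid -59.3→-26.1 °C: 47.144 kJ/kg
vaporisation at -26.1 °C: 217 kJ/kg
vapour -26.1→97.6 °C: 105.14 kJ/kg
Δh = 47.144 + 217 + 105.14 = 369.29 kJ/kg
Q = ṁ·Δh = 2.420 kg/s × 369.29 kJ/kg = 893.68 kJ/s
|Q| = 893.68 kW = 53621 kJ/min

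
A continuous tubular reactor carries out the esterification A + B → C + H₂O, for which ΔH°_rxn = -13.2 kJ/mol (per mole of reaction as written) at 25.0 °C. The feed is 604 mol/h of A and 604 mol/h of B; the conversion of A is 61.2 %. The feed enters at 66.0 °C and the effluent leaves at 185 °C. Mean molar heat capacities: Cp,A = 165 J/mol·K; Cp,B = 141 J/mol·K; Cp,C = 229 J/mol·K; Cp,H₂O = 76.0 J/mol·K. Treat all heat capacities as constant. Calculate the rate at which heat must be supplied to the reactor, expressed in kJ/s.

Extent of reaction ξ = 0.612 × 604 = 369.65 mol/h
Reaction term: ξ·ΔH°_rxn = 369.65 × -13.2 = -4879.4 kJ/h
Sensible, feed 66.0→25 °C: -7577.8 kJ/h
Outlet flows (mol/h): A 234.35, B 234.35, C 369.65, H₂O 369.65
Sensible, products 25→185 °C: 29513 kJ/h
Q = ΔH = 17056 kJ/h = 4.7377 kW
Heat supplied = 4.7377 kJ/s

Q_in = 4.74 kJ/s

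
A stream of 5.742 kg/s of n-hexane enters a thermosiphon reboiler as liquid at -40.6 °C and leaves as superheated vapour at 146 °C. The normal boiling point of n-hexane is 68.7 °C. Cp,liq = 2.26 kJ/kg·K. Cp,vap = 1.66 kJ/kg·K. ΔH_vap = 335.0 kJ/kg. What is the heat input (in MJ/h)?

liquid -40.6→68.7 °C: 247.02 kJ/kg
vaporisation at 68.7 °C: 335 kJ/kg
vapour 68.7→146 °C: 128.32 kJ/kg
Δh = 247.02 + 335 + 128.32 = 710.34 kJ/kg
Q = ṁ·Δh = 5.742 kg/s × 710.34 kJ/kg = 4078.7 kJ/s
|Q| = 4078.7 kW = 14683 MJ/h

Q = 14700 MJ/h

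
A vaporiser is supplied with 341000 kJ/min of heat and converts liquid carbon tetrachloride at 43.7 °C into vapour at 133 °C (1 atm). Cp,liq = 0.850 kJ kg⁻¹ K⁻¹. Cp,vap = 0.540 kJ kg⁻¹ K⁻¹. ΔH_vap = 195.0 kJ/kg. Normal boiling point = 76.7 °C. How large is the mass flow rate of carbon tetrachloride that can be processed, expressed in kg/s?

ṁ = 22.4 kg/s

Δh = 0.850×(76.7−43.7) + 195.0 + 0.540×(133−76.7) = 253.45 kJ/kg
Q = 341000 kJ/min = 5683.3 kJ/s = 5683.3 kJ/s
ṁ = Q/Δh = 5683.3 / 253.45 = 22.424 kg/s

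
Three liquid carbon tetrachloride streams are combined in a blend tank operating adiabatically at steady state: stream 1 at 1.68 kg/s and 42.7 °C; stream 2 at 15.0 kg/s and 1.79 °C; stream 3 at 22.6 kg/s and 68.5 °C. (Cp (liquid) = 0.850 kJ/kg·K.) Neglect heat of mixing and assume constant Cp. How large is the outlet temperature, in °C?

Adiabatic, steady state ⇒ Σ ṁᵢCp,ᵢ(T_out − Tᵢ) = 0
T_out = Σ ṁᵢCp,ᵢTᵢ / Σ ṁᵢCp,ᵢ
      = 1399.7 / 33.388 = 41.922 °C

T_out = 41.9 °C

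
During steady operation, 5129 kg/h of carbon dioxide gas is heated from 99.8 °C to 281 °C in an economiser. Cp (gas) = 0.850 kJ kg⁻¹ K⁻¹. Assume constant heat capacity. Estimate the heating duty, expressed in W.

Q = ṁ·Cp·ΔT = 5129 × 0.850 × (281 − 99.8) = 789970 kJ/h
Converting: 789970 / 3600 s = 219.44 kW
Heating duty = 219440 W

Q = 219000 W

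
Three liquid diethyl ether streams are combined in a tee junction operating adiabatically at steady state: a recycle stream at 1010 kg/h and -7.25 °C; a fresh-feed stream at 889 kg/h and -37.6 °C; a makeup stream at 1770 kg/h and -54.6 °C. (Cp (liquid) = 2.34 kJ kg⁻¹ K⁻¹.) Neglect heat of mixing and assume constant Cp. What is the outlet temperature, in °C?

No heat crosses the boundary, so H_out = H_in.
Σ ṁᵢCp,ᵢTᵢ = 1010×2.34×-7.25 + 889×2.34×-37.6 + 1770×2.34×-54.6 = -321490
Σ ṁᵢCp,ᵢ = 1010×2.34 + 889×2.34 + 1770×2.34 = 8585.5
T_out = -321490 / 8585.5 = -37.446 °C

T_out = -37.4 °C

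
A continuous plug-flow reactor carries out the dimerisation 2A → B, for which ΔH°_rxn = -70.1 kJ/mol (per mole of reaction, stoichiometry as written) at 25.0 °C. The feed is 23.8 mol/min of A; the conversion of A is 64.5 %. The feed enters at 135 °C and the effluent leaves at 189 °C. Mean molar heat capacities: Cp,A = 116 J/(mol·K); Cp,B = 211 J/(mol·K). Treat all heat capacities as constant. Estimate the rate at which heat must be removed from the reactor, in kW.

Q_out = 6.92 kW

Extent of reaction ξ = 0.645 × 23.8 / 2 = 7.6755 mol/min
Reaction term: ξ·ΔH°_rxn = 7.6755 × -70.1 = -538.05 kJ/min
Sensible, feed 135→25 °C: -303.69 kJ/min
Outlet flows (mol/min): A 8.449, B 7.6755
Sensible, products 25→189 °C: 426.34 kJ/min
Q = ΔH = -415.4 kJ/min = -6.9234 kW
Heat removed = 6.9234 kW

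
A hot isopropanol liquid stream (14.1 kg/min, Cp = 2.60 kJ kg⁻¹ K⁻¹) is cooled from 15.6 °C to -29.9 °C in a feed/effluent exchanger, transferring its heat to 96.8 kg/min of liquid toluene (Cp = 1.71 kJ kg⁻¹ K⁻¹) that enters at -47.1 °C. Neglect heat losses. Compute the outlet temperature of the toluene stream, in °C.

Heat released by hot stream: Q = 14.1 × 2.60 × (15.6 − -29.9) = 1668 kJ/min
Energy balance on cold side (adiabatic exchanger): Q = ṁ_c·Cp_c·(T_c,out − T_c,in)
T_c,out = -47.1 + 1668/(96.8 × 1.71) = -37.023 °C

T_c,out = -37.0 °C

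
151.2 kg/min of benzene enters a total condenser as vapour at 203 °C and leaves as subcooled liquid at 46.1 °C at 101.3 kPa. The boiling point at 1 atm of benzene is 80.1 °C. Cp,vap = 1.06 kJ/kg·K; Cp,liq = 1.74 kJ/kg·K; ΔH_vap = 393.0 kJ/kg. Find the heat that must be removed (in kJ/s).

Q_c = 1470 kJ/s

vapour 203→80.1 °C: -130.27 kJ/kg
condensation at 80.1 °C: -393 kJ/kg
liquid 80.1→46.1 °C: -59.16 kJ/kg
Δh = -130.27 + -393 + -59.16 = -582.43 kJ/kg
Q = ṁ·Δh = 151.2 kg/min × -582.43 kJ/kg = -88064 kJ/min
|Q| = 1467.7 kW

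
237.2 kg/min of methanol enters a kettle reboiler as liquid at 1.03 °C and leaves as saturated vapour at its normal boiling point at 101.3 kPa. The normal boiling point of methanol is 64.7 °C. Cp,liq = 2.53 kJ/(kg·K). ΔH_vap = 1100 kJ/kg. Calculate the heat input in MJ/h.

liquid 1.03→64.7 °C: 161.09 kJ/kg
vaporisation at 64.7 °C: 1100 kJ/kg
Δh = 161.09 + 1100 = 1261.1 kJ/kg
Q = ṁ·Δh = 237.2 kg/min × 1261.1 kJ/kg = 299130 kJ/min
|Q| = 4985.5 kW = 17948 MJ/h

Q = 17900 MJ/h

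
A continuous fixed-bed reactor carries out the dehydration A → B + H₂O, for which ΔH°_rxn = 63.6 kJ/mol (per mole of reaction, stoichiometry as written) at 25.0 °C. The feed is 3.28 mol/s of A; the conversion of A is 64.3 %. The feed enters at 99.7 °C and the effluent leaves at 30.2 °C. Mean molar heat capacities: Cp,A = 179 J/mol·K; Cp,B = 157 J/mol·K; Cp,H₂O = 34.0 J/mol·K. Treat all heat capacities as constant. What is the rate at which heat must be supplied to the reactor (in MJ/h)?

Extent of reaction ξ = 0.643 × 3.28 = 2.109 mol/s
Reaction term: ξ·ΔH°_rxn = 2.109 × 63.6 = 134.13 kJ/s
Sensible, feed 99.7→25 °C: -43.858 kJ/s
Outlet flows (mol/s): A 1.171, B 2.109, H₂O 2.109
Sensible, products 25→30.2 °C: 3.1846 kJ/s
Q = ΔH = 93.462 kJ/s = 93.462 kW
Heat supplied = 336.46 MJ/h

Q_in = 336 MJ/h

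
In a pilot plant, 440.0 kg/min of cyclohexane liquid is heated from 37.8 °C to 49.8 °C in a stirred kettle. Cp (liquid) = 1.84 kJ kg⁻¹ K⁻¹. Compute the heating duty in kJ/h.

Q = ṁ·Cp·ΔT = 440.0 × 1.84 × (49.8 − 37.8) = 9715.2 kJ/min
Converting: 9715.2 / 60 s = 161.92 kW
Heating duty = 582910 kJ/h

Q = 583000 kJ/h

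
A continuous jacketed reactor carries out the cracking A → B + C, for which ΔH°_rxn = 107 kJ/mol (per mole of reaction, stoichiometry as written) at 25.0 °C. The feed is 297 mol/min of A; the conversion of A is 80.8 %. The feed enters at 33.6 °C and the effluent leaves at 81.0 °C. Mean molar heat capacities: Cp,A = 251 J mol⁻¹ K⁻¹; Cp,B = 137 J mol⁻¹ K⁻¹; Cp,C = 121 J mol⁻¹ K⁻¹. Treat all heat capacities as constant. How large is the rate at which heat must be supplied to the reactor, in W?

Extent of reaction ξ = 0.808 × 297 = 239.98 mol/min
Reaction term: ξ·ΔH°_rxn = 239.98 × 107 = 25677 kJ/min
Sensible, feed 33.6→25 °C: -641.1 kJ/min
Outlet flows (mol/min): A 57.024, B 239.98, C 239.98
Sensible, products 25→81.0 °C: 4268.7 kJ/min
Q = ΔH = 29305 kJ/min = 488.42 kW
Heat supplied = 488420 W

Q_in = 488000 W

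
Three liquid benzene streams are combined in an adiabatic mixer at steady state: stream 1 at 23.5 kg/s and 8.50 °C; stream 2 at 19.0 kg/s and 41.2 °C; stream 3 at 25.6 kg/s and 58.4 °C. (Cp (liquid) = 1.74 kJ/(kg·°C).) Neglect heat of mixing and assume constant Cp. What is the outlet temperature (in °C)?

T_out = 36.4 °C

Adiabatic, steady state ⇒ Σ ṁᵢCp,ᵢ(T_out − Tᵢ) = 0
Σ ṁᵢCp,ᵢTᵢ = 23.5×1.74×8.50 + 19.0×1.74×41.2 + 25.6×1.74×58.4 = 4311
Σ ṁᵢCp,ᵢ = 23.5×1.74 + 19.0×1.74 + 25.6×1.74 = 118.49
T_out = 4311 / 118.49 = 36.382 °C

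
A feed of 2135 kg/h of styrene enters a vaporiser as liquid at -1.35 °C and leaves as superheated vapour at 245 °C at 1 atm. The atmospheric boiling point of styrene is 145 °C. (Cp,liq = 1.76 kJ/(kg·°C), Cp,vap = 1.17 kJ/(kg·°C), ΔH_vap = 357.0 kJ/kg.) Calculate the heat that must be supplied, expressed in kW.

liquid -1.35→145 °C: 257.58 kJ/kg
vaporisation at 145 °C: 357 kJ/kg
vapour 145→245 °C: 117 kJ/kg
Δh = 257.58 + 357 + 117 = 731.58 kJ/kg
Q = ṁ·Δh = 2135 kg/h × 731.58 kJ/kg = 1.5619e+06 kJ/h
|Q| = 433.87 kW

Q = 434 kW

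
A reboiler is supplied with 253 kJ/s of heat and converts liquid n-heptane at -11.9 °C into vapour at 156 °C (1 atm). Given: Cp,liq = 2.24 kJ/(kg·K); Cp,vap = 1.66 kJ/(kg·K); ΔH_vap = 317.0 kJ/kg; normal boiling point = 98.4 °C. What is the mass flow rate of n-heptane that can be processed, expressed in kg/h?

Δh = 2.24×(98.4−-11.9) + 317.0 + 1.66×(156−98.4) = 659.69 kJ/kg
Q = 253 kJ/s = 253 kJ/s = 910800 kJ/h
ṁ = Q/Δh = 910800 / 659.69 = 1380.7 kg/h

ṁ = 1380 kg/h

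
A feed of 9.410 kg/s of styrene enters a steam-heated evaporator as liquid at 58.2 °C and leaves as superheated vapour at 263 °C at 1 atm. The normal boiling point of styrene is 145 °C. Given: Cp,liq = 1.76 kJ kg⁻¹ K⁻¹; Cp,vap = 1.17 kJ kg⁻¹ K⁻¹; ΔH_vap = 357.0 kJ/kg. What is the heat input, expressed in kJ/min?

liquid 58.2→145 °C: 152.77 kJ/kg
vaporisation at 145 °C: 357 kJ/kg
vapour 145→263 °C: 138.06 kJ/kg
Δh = 152.77 + 357 + 138.06 = 647.83 kJ/kg
Q = ṁ·Δh = 9.410 kg/s × 647.83 kJ/kg = 6096.1 kJ/s
|Q| = 6096.1 kW = 365760 kJ/min

Q = 366000 kJ/min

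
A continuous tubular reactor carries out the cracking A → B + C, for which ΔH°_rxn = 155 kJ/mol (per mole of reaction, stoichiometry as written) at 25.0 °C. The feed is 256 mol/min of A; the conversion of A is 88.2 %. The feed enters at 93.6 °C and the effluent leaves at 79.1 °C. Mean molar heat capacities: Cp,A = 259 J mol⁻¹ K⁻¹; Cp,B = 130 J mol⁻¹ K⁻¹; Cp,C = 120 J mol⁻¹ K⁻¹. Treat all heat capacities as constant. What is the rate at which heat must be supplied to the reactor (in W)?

Extent of reaction ξ = 0.882 × 256 = 225.79 mol/min
Reaction term: ξ·ΔH°_rxn = 225.79 × 155 = 34998 kJ/min
Sensible, feed 93.6→25 °C: -4548.5 kJ/min
Outlet flows (mol/min): A 30.208, B 225.79, C 225.79
Sensible, products 25→79.1 °C: 3477.1 kJ/min
Q = ΔH = 33926 kJ/min = 565.44 kW
Heat supplied = 565440 W

Q_in = 565000 W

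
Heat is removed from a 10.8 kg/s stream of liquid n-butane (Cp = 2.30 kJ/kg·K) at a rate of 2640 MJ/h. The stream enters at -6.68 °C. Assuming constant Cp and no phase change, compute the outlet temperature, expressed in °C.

T_out = -36.2 °C

Q = 2640 MJ/h = 733.33 kJ/s
ΔT = Q/(ṁ·Cp) = 733.33/(10.8×2.30) = 29.522 K
T_out = -6.68 − 29.522 = -36.202 °C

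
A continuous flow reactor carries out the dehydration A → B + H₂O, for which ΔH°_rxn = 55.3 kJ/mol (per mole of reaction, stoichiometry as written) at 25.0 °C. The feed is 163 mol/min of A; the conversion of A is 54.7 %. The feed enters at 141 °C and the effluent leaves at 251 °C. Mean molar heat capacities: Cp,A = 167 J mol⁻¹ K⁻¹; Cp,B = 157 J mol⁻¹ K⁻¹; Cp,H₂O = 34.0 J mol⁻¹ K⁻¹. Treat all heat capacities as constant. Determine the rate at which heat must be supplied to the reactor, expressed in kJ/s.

Q_in = 140 kJ/s

Extent of reaction ξ = 0.547 × 163 = 89.161 mol/min
Reaction term: ξ·ΔH°_rxn = 89.161 × 55.3 = 4930.6 kJ/min
Sensible, feed 141→25 °C: -3157.6 kJ/min
Outlet flows (mol/min): A 73.839, B 89.161, H₂O 89.161
Sensible, products 25→251 °C: 6635.6 kJ/min
Q = ΔH = 8408.5 kJ/min = 140.14 kW
Heat supplied = 140.14 kJ/s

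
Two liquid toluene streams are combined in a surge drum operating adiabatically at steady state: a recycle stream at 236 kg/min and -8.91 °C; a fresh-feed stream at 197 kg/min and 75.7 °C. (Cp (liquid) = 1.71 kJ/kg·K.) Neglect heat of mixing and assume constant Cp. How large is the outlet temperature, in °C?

Energy balance with Q = 0: Σ ṁᵢCp,ᵢ(T_out − Tᵢ) = 0
T_out = Σ ṁᵢCp,ᵢTᵢ / Σ ṁᵢCp,ᵢ
      = 21905 / 740.43 = 29.585 °C

T_out = 29.6 °C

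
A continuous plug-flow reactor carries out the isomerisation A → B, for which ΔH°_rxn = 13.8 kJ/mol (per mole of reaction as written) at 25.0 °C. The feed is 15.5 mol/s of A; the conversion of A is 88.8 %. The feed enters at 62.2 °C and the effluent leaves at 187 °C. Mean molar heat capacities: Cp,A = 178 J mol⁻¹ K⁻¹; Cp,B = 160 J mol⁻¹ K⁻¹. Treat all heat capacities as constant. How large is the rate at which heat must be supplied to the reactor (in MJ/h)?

Extent of reaction ξ = 0.888 × 15.5 = 13.764 mol/s
Reaction term: ξ·ΔH°_rxn = 13.764 × 13.8 = 189.94 kJ/s
Sensible, feed 62.2→25 °C: -102.63 kJ/s
Outlet flows (mol/s): A 1.736, B 13.764
Sensible, products 25→187 °C: 406.82 kJ/s
Q = ΔH = 494.13 kJ/s = 494.13 kW
Heat supplied = 1778.9 MJ/h

Q_in = 1780 MJ/h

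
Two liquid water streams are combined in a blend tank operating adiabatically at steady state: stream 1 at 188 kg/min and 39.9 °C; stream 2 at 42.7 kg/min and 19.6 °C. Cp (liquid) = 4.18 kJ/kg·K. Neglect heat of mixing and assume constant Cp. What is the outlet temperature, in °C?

T_out = 36.1 °C

No heat crosses the boundary, so H_out = H_in.
T_out = Σ ṁᵢCp,ᵢTᵢ / Σ ṁᵢCp,ᵢ
      = 34853 / 964.33 = 36.143 °C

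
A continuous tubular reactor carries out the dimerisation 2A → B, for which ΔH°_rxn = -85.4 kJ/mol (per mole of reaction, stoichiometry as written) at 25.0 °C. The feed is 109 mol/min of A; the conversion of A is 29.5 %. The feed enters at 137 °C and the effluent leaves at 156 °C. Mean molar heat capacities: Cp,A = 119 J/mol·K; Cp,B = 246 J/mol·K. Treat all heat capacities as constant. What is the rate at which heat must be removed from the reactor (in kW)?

Q_out = 18.5 kW

Extent of reaction ξ = 0.295 × 109 / 2 = 16.078 mol/min
Reaction term: ξ·ΔH°_rxn = 16.078 × -85.4 = -1373 kJ/min
Sensible, feed 137→25 °C: -1452.8 kJ/min
Outlet flows (mol/min): A 76.845, B 16.078
Sensible, products 25→156 °C: 1716.1 kJ/min
Q = ΔH = -1109.7 kJ/min = -18.495 kW
Heat removed = 18.495 kW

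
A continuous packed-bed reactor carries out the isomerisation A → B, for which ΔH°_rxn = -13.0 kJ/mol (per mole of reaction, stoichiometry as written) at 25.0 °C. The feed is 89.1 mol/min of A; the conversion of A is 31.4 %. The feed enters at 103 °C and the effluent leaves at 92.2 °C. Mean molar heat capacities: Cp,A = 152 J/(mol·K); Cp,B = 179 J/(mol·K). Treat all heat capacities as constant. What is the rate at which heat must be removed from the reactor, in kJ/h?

Q_out = 27600 kJ/h

Extent of reaction ξ = 0.314 × 89.1 = 27.977 mol/min
Reaction term: ξ·ΔH°_rxn = 27.977 × -13.0 = -363.71 kJ/min
Sensible, feed 103→25 °C: -1056.4 kJ/min
Outlet flows (mol/min): A 61.123, B 27.977
Sensible, products 25→92.2 °C: 960.87 kJ/min
Q = ΔH = -459.21 kJ/min = -7.6535 kW
Heat removed = 27553 kJ/h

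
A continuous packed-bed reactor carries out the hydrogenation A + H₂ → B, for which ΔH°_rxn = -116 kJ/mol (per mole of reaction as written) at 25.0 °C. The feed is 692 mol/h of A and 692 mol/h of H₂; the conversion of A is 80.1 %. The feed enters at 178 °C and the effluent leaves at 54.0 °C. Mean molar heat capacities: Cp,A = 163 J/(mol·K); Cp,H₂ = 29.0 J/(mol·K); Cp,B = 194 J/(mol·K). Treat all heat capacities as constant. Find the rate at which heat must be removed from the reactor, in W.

Q_out = 22400 W

Extent of reaction ξ = 0.801 × 692 = 554.29 mol/h
Reaction term: ξ·ΔH°_rxn = 554.29 × -116 = -64298 kJ/h
Sensible, feed 178→25 °C: -20328 kJ/h
Outlet flows (mol/h): A 137.71, H₂ 137.71, B 554.29
Sensible, products 25→54.0 °C: 3885.2 kJ/h
Q = ΔH = -80741 kJ/h = -22.428 kW
Heat removed = 22428 W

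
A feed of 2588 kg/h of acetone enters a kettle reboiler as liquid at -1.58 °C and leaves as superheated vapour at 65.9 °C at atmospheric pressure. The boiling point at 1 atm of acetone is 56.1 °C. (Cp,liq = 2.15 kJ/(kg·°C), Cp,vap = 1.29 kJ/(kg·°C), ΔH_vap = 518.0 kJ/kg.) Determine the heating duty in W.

liquid -1.58→56.1 °C: 124.01 kJ/kg
vaporisation at 56.1 °C: 518 kJ/kg
vapour 56.1→65.9 °C: 12.642 kJ/kg
Δh = 124.01 + 518 + 12.642 = 654.65 kJ/kg
Q = ṁ·Δh = 2588 kg/h × 654.65 kJ/kg = 1.6942e+06 kJ/h
|Q| = 470.62 kW = 470620 W

Q = 471000 W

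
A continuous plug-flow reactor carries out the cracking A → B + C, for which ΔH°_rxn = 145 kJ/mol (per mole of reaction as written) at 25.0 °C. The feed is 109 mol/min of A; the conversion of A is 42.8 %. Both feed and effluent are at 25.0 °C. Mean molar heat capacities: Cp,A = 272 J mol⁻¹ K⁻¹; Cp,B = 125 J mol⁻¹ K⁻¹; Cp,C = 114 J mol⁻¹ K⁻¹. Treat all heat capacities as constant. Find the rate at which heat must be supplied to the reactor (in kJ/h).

Q_in = 406000 kJ/h

Extent of reaction ξ = 0.428 × 109 = 46.652 mol/min
Reaction term: ξ·ΔH°_rxn = 46.652 × 145 = 6764.5 kJ/min
Q = ΔH = 6764.5 kJ/min = 112.74 kW
Heat supplied = 405870 kJ/h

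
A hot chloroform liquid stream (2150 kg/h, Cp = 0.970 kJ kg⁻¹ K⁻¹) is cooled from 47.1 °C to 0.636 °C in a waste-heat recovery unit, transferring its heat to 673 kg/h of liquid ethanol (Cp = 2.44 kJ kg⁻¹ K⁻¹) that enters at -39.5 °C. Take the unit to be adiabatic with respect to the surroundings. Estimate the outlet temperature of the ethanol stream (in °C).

T_c,out = 19.5 °C

Heat released by hot stream: Q = 2150 × 0.970 × (47.1 − 0.636) = 96901 kJ/h
Energy balance on cold side (adiabatic exchanger): Q = ṁ_c·Cp_c·(T_c,out − T_c,in)
T_c,out = -39.5 + 96901/(673 × 2.44) = 19.509 °C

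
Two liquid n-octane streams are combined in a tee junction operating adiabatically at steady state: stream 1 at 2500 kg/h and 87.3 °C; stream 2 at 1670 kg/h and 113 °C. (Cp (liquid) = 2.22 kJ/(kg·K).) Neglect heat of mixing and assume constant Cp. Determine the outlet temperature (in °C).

Adiabatic, steady state ⇒ Σ ṁᵢCp,ᵢ(T_out − Tᵢ) = 0
Σ ṁᵢCp,ᵢTᵢ = 2500×2.22×87.3 + 1670×2.22×113 = 903450
Σ ṁᵢCp,ᵢ = 2500×2.22 + 1670×2.22 = 9257.4
T_out = 903450 / 9257.4 = 97.592 °C

T_out = 97.6 °C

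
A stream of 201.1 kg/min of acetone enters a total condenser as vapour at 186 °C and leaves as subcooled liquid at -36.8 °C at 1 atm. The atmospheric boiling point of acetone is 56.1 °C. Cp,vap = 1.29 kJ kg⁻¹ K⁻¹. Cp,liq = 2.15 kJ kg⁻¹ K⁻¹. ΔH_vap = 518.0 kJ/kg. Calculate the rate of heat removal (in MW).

vapour 186→56.1 °C: -167.57 kJ/kg
condensation at 56.1 °C: -518 kJ/kg
liquid 56.1→-36.8 °C: -199.74 kJ/kg
Δh = -167.57 + -518 + -199.74 = -885.31 kJ/kg
Q = ṁ·Δh = 201.1 kg/min × -885.31 kJ/kg = -178040 kJ/min
|Q| = 2967.3 kW = 2.9673 MW

Q_c = 2.97 MW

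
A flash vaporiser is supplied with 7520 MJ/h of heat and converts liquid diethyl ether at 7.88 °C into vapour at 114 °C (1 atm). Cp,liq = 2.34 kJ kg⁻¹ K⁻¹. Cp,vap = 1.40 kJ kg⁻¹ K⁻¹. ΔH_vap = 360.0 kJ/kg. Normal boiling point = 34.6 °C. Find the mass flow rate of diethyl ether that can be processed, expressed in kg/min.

Δh = 2.34×(34.6−7.88) + 360.0 + 1.40×(114−34.6) = 533.68 kJ/kg
Q = 7520 MJ/h = 2088.9 kJ/s = 125330 kJ/min
ṁ = Q/Δh = 125330 / 533.68 = 234.85 kg/min

ṁ = 235 kg/min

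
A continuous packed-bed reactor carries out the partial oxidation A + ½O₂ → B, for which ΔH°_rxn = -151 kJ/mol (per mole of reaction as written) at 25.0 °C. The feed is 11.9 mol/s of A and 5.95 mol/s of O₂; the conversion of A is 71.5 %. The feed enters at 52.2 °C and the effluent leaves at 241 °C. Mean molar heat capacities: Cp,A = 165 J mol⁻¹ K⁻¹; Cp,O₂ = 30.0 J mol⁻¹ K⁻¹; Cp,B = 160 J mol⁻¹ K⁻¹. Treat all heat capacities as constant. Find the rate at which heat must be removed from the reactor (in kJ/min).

Extent of reaction ξ = 0.715 × 11.9 = 8.5085 mol/s
Reaction term: ξ·ΔH°_rxn = 8.5085 × -151 = -1284.8 kJ/s
Sensible, feed 52.2→25 °C: -58.262 kJ/s
Outlet flows (mol/s): A 3.3915, O₂ 1.6958, B 8.5085
Sensible, products 25→241 °C: 425.92 kJ/s
Q = ΔH = -917.13 kJ/s = -917.13 kW
Heat removed = 55028 kJ/min

Q_out = 55000 kJ/min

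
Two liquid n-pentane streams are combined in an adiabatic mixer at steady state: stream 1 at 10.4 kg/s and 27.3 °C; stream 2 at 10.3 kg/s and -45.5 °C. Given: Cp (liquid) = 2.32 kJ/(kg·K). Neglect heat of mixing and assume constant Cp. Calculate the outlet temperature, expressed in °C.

Energy balance with Q = 0: Σ ṁᵢCp,ᵢ(T_out − Tᵢ) = 0
Σ ṁᵢCp,ᵢTᵢ = 10.4×2.32×27.3 + 10.3×2.32×-45.5 = -428.57
Σ ṁᵢCp,ᵢ = 10.4×2.32 + 10.3×2.32 = 48.024
T_out = -428.57 / 48.024 = -8.9242 °C

T_out = -8.92 °C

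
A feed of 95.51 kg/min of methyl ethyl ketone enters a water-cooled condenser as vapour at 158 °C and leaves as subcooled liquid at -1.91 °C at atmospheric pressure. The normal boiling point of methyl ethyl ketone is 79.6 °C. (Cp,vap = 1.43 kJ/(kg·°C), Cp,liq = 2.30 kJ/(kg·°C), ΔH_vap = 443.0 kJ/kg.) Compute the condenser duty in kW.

Q_c = 1180 kW

vapour 158→79.6 °C: -112.11 kJ/kg
condensation at 79.6 °C: -443 kJ/kg
liquid 79.6→-1.91 °C: -187.47 kJ/kg
Δh = -112.11 + -443 + -187.47 = -742.58 kJ/kg
Q = ṁ·Δh = 95.51 kg/min × -742.58 kJ/kg = -70924 kJ/min
|Q| = 1182.1 kW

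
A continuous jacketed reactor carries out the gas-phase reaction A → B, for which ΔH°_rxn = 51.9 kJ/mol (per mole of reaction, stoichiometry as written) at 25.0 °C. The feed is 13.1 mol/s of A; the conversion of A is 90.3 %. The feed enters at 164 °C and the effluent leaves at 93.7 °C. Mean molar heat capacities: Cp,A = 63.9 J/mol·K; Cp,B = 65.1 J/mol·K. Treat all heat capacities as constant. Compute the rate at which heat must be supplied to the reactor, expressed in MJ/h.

Q_in = 2000 MJ/h

Extent of reaction ξ = 0.903 × 13.1 = 11.829 mol/s
Reaction term: ξ·ΔH°_rxn = 11.829 × 51.9 = 613.94 kJ/s
Sensible, feed 164→25 °C: -116.36 kJ/s
Outlet flows (mol/s): A 1.2707, B 11.829
Sensible, products 25→93.7 °C: 58.483 kJ/s
Q = ΔH = 556.07 kJ/s = 556.07 kW
Heat supplied = 2001.8 MJ/h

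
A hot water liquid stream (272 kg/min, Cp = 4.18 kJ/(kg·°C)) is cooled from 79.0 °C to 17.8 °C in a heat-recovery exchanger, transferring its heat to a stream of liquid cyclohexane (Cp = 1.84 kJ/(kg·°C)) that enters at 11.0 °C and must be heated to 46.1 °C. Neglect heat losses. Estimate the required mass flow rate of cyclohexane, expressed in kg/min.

Heat released by hot stream: Q = 272 × 4.18 × (79.0 − 17.8) = 69582 kJ/min
Energy balance on cold side (adiabatic exchanger): Q = ṁ_c·Cp_c·(T_c,out − T_c,in)
ṁ_c = 69582 / [1.84 × (46.1 − 11.0)] = 1077.4 kg/min

ṁ_c = 1080 kg/min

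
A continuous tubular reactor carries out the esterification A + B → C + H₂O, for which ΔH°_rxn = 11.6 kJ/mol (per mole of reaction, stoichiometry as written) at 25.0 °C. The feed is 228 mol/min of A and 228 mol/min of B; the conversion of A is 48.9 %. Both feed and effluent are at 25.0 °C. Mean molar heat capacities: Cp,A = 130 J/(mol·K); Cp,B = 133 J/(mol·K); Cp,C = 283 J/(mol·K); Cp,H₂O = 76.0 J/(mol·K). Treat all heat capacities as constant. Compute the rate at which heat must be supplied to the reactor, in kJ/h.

Q_in = 77600 kJ/h

Extent of reaction ξ = 0.489 × 228 = 111.49 mol/min
Reaction term: ξ·ΔH°_rxn = 111.49 × 11.6 = 1293.3 kJ/min
Q = ΔH = 1293.3 kJ/min = 21.555 kW
Heat supplied = 77598 kJ/h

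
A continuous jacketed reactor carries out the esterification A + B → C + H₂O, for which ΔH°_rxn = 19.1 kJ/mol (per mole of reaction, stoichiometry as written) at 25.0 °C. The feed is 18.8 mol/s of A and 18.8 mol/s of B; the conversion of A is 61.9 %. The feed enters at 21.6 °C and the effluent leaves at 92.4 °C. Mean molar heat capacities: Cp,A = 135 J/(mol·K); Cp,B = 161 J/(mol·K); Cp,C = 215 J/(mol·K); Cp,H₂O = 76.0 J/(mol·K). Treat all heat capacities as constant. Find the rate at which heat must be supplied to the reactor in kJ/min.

Extent of reaction ξ = 0.619 × 18.8 = 11.637 mol/s
Reaction term: ξ·ΔH°_rxn = 11.637 × 19.1 = 222.27 kJ/s
Sensible, feed 21.6→25 °C: 18.92 kJ/s
Outlet flows (mol/s): A 7.1628, B 7.1628, C 11.637, H₂O 11.637
Sensible, products 25→92.4 °C: 371.15 kJ/s
Q = ΔH = 612.34 kJ/s = 612.34 kW
Heat supplied = 36740 kJ/min

Q_in = 36700 kJ/min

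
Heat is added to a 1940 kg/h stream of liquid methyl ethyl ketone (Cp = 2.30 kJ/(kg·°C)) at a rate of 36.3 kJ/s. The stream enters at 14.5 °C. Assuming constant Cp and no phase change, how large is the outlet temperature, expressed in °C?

T_out = 43.8 °C

Q = 36.3 kJ/s = 130680 kJ/h
ΔT = Q/(ṁ·Cp) = 130680/(1940×2.30) = 29.287 K
T_out = 14.5 + 29.287 = 43.787 °C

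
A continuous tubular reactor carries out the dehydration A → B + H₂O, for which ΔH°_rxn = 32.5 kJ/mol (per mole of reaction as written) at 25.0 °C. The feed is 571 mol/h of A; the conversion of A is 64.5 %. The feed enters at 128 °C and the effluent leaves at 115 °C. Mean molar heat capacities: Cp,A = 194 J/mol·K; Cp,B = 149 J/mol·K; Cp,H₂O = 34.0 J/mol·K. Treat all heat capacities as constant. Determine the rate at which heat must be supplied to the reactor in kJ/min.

Extent of reaction ξ = 0.645 × 571 = 368.3 mol/h
Reaction term: ξ·ΔH°_rxn = 368.3 × 32.5 = 11970 kJ/h
Sensible, feed 128→25 °C: -11410 kJ/h
Outlet flows (mol/h): A 202.7, B 368.3, H₂O 368.3
Sensible, products 25→115 °C: 9605 kJ/h
Q = ΔH = 10165 kJ/h = 2.8236 kW
Heat supplied = 169.42 kJ/min

Q_in = 169 kJ/min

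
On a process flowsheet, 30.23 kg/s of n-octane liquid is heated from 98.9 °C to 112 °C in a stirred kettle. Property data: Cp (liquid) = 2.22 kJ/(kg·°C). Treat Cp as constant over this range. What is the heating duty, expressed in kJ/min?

Q = 52700 kJ/min

Q = ṁ·Cp·ΔT = 30.23 × 2.22 × (112 − 98.9) = 879.15 kJ/s
Heating duty = 52749 kJ/min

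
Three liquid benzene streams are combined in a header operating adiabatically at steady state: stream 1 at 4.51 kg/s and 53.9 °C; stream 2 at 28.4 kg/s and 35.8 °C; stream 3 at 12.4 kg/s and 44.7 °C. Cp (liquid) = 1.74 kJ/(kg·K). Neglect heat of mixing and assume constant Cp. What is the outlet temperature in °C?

T_out = 40.0 °C

Energy balance with Q = 0: Σ ṁᵢCp,ᵢ(T_out − Tᵢ) = 0
Σ ṁᵢCp,ᵢTᵢ = 4.51×1.74×53.9 + 28.4×1.74×35.8 + 12.4×1.74×44.7 = 3156.5
Σ ṁᵢCp,ᵢ = 4.51×1.74 + 28.4×1.74 + 12.4×1.74 = 78.839
T_out = 3156.5 / 78.839 = 40.037 °C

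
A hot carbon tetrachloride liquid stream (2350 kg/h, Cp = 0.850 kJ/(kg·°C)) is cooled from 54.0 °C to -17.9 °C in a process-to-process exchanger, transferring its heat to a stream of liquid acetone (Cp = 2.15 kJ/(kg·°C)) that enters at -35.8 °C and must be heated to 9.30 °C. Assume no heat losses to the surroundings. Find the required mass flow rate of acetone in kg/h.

ṁ_c = 1480 kg/h

Heat released by hot stream: Q = 2350 × 0.850 × (54.0 − -17.9) = 143620 kJ/h
Energy balance on cold side (adiabatic exchanger): Q = ṁ_c·Cp_c·(T_c,out − T_c,in)
ṁ_c = 143620 / [2.15 × (9.30 − -35.8)] = 1481.2 kg/h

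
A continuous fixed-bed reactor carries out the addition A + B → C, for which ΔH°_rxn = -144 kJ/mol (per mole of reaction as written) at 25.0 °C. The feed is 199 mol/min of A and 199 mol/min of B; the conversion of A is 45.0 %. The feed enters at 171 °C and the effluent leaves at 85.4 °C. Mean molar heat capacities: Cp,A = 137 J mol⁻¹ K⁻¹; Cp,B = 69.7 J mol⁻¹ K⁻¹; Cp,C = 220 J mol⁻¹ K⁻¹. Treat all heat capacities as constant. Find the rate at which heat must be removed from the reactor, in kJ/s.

Q_out = 272 kJ/s

Extent of reaction ξ = 0.450 × 199 = 89.55 mol/min
Reaction term: ξ·ΔH°_rxn = 89.55 × -144 = -12895 kJ/min
Sensible, feed 171→25 °C: -6005.5 kJ/min
Outlet flows (mol/min): A 109.45, B 109.45, C 89.55
Sensible, products 25→85.4 °C: 2556.4 kJ/min
Q = ΔH = -16344 kJ/min = -272.4 kW
Heat removed = 272.4 kJ/s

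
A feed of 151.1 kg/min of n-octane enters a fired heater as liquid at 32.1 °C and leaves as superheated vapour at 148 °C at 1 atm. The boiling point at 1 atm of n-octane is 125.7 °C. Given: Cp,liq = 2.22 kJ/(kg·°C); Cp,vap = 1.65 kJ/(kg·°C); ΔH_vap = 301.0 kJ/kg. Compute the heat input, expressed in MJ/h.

liquid 32.1→125.7 °C: 207.79 kJ/kg
vaporisation at 125.7 °C: 301 kJ/kg
vapour 125.7→148 °C: 36.795 kJ/kg
Δh = 207.79 + 301 + 36.795 = 545.59 kJ/kg
Q = ṁ·Δh = 151.1 kg/min × 545.59 kJ/kg = 82438 kJ/min
|Q| = 1374 kW = 4946.3 MJ/h

Q = 4950 MJ/h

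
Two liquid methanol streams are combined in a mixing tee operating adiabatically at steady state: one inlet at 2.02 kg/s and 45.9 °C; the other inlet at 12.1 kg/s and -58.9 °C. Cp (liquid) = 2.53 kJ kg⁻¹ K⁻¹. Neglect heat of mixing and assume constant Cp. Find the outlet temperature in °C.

T_out = -43.9 °C

No heat crosses the boundary, so H_out = H_in.
T_out = Σ ṁᵢCp,ᵢTᵢ / Σ ṁᵢCp,ᵢ
      = -1568.5 / 35.724 = -43.907 °C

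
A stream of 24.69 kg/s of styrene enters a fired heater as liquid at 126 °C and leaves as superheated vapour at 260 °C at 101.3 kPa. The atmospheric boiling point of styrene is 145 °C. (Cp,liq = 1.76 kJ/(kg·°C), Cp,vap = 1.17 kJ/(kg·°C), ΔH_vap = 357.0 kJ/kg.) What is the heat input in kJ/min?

Q = 778000 kJ/min

liquid 126→145 °C: 33.44 kJ/kg
vaporisation at 145 °C: 357 kJ/kg
vapour 145→260 °C: 134.55 kJ/kg
Δh = 33.44 + 357 + 134.55 = 524.99 kJ/kg
Q = ṁ·Δh = 24.69 kg/s × 524.99 kJ/kg = 12962 kJ/s
|Q| = 12962 kW = 777720 kJ/min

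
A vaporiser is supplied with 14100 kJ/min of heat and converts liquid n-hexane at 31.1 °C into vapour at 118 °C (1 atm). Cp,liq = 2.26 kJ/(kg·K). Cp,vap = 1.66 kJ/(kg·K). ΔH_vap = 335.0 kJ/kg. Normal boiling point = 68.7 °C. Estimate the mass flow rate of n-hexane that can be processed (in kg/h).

Δh = 2.26×(68.7−31.1) + 335.0 + 1.66×(118−68.7) = 501.81 kJ/kg
Q = 14100 kJ/min = 235 kJ/s = 846000 kJ/h
ṁ = Q/Δh = 846000 / 501.81 = 1685.9 kg/h

ṁ = 1690 kg/h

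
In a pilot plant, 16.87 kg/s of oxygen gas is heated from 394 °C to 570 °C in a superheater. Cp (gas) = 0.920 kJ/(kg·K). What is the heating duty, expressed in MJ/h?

Q = 9830 MJ/h

Q = ṁ·Cp·ΔT = 16.87 × 0.920 × (570 − 394) = 2731.6 kJ/s
Heating duty = 9833.7 MJ/h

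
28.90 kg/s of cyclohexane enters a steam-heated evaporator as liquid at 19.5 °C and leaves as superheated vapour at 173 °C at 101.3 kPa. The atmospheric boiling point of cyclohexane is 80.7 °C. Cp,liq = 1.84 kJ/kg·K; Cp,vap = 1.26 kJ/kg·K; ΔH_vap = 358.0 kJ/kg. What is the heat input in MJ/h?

Q = 61100 MJ/h

liquid 19.5→80.7 °C: 112.61 kJ/kg
vaporisation at 80.7 °C: 358 kJ/kg
vapour 80.7→173 °C: 116.3 kJ/kg
Δh = 112.61 + 358 + 116.3 = 586.91 kJ/kg
Q = ṁ·Δh = 28.90 kg/s × 586.91 kJ/kg = 16962 kJ/s
|Q| = 16962 kW = 61062 MJ/h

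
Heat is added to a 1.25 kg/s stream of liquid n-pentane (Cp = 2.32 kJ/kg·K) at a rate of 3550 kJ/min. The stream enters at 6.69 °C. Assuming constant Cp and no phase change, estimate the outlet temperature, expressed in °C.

T_out = 27.1 °C

Q = 3550 kJ/min = 59.167 kJ/s
ΔT = Q/(ṁ·Cp) = 59.167/(1.25×2.32) = 20.402 K
T_out = 6.69 + 20.402 = 27.092 °C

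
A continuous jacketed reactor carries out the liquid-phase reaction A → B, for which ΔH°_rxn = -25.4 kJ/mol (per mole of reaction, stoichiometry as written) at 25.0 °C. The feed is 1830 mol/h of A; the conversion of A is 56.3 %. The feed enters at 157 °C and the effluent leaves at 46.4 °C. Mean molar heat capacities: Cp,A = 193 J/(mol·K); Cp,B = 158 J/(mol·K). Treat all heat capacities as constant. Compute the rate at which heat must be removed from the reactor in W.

Q_out = 18300 W

Extent of reaction ξ = 0.563 × 1830 = 1030.3 mol/h
Reaction term: ξ·ΔH°_rxn = 1030.3 × -25.4 = -26169 kJ/h
Sensible, feed 157→25 °C: -46621 kJ/h
Outlet flows (mol/h): A 799.71, B 1030.3
Sensible, products 25→46.4 °C: 6786.6 kJ/h
Q = ΔH = -66004 kJ/h = -18.334 kW
Heat removed = 18334 W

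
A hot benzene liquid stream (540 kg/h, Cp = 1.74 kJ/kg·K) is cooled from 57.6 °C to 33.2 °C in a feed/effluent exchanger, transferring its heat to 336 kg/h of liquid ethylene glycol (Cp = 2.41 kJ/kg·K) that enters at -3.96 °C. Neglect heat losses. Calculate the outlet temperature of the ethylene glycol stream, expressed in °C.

Heat released by hot stream: Q = 540 × 1.74 × (57.6 − 33.2) = 22926 kJ/h
Energy balance on cold side (adiabatic exchanger): Q = ṁ_c·Cp_c·(T_c,out − T_c,in)
T_c,out = -3.96 + 22926/(336 × 2.41) = 24.352 °C

T_c,out = 24.4 °C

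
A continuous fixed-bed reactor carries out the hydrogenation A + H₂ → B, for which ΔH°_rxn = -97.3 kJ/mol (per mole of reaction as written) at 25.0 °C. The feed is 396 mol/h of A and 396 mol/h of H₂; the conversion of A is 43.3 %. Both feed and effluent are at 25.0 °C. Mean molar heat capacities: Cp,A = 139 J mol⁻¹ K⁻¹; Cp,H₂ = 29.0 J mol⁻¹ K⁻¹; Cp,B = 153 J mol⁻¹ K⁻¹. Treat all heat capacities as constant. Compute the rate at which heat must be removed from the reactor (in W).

Extent of reaction ξ = 0.433 × 396 = 171.47 mol/h
Reaction term: ξ·ΔH°_rxn = 171.47 × -97.3 = -16684 kJ/h
Q = ΔH = -16684 kJ/h = -4.6344 kW
Heat removed = 4634.4 W

Q_out = 4630 W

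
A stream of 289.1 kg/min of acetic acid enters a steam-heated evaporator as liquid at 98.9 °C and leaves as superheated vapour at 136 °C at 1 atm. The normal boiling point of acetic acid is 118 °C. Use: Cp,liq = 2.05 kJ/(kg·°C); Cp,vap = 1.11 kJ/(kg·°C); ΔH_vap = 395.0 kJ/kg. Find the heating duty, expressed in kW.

liquid 98.9→118 °C: 39.155 kJ/kg
vaporisation at 118 °C: 395 kJ/kg
vapour 118→136 °C: 19.98 kJ/kg
Δh = 39.155 + 395 + 19.98 = 454.13 kJ/kg
Q = ṁ·Δh = 289.1 kg/min × 454.13 kJ/kg = 131290 kJ/min
|Q| = 2188.2 kW

Q = 2190 kW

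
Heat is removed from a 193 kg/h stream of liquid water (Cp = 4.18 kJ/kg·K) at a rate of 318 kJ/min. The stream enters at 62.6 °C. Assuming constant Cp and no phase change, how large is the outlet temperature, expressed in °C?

T_out = 38.9 °C

Q = 318 kJ/min = 19080 kJ/h
ΔT = Q/(ṁ·Cp) = 19080/(193×4.18) = 23.651 K
T_out = 62.6 − 23.651 = 38.949 °C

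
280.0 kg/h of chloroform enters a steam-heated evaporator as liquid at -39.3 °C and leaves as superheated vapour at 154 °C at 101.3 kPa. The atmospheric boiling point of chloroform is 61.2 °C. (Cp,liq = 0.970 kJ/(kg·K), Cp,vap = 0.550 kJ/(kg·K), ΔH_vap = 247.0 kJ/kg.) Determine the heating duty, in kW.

liquid -39.3→61.2 °C: 97.485 kJ/kg
vaporisation at 61.2 °C: 247 kJ/kg
vapour 61.2→154 °C: 51.04 kJ/kg
Δh = 97.485 + 247 + 51.04 = 395.52 kJ/kg
Q = ṁ·Δh = 280.0 kg/h × 395.52 kJ/kg = 110750 kJ/h
|Q| = 30.763 kW

Q = 30.8 kW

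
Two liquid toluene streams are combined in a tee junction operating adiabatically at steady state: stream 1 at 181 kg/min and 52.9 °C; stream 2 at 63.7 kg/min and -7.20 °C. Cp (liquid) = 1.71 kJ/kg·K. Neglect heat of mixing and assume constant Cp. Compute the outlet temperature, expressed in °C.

T_out = 37.3 °C

Energy balance with Q = 0: Σ ṁᵢCp,ᵢ(T_out − Tᵢ) = 0
Σ ṁᵢCp,ᵢTᵢ = 181×1.71×52.9 + 63.7×1.71×-7.20 = 15589
Σ ṁᵢCp,ᵢ = 181×1.71 + 63.7×1.71 = 418.44
T_out = 15589 / 418.44 = 37.255 °C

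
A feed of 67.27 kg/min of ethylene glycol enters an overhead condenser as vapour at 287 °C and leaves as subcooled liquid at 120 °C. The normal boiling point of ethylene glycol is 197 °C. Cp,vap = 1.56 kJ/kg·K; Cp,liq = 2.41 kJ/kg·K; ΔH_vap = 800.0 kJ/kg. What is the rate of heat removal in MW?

Q_c = 1.26 MW

vapour 287→197 °C: -140.4 kJ/kg
condensation at 197 °C: -800 kJ/kg
liquid 197→120 °C: -185.57 kJ/kg
Δh = -140.4 + -800 + -185.57 = -1126 kJ/kg
Q = ṁ·Δh = 67.27 kg/min × -1126 kJ/kg = -75744 kJ/min
|Q| = 1262.4 kW = 1.2624 MW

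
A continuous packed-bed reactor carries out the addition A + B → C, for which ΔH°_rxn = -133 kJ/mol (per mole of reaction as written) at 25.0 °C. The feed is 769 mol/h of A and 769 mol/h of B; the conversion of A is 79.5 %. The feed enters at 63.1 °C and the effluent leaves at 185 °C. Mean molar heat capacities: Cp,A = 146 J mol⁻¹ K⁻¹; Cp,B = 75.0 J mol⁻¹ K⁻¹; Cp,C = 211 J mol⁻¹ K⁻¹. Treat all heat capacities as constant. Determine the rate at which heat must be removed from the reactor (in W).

Extent of reaction ξ = 0.795 × 769 = 611.36 mol/h
Reaction term: ξ·ΔH°_rxn = 611.36 × -133 = -81310 kJ/h
Sensible, feed 63.1→25 °C: -6475.1 kJ/h
Outlet flows (mol/h): A 157.64, B 157.64, C 611.36
Sensible, products 25→185 °C: 26214 kJ/h
Q = ΔH = -61572 kJ/h = -17.103 kW
Heat removed = 17103 W

Q_out = 17100 W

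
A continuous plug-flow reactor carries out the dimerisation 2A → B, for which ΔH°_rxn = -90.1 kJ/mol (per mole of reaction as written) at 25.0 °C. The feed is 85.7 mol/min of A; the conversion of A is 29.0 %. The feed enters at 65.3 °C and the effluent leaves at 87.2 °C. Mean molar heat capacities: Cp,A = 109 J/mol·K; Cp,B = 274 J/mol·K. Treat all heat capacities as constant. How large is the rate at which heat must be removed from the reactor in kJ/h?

Q_out = 52300 kJ/h

Extent of reaction ξ = 0.290 × 85.7 / 2 = 12.426 mol/min
Reaction term: ξ·ΔH°_rxn = 12.426 × -90.1 = -1119.6 kJ/min
Sensible, feed 65.3→25 °C: -376.45 kJ/min
Outlet flows (mol/min): A 60.847, B 12.426
Sensible, products 25→87.2 °C: 624.31 kJ/min
Q = ΔH = -871.77 kJ/min = -14.529 kW
Heat removed = 52306 kJ/h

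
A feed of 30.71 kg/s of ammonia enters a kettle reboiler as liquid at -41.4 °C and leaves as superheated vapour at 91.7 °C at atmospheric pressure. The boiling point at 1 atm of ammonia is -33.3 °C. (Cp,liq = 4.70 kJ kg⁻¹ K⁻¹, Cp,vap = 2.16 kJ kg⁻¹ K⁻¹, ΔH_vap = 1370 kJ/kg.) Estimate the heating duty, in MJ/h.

Q = 186000 MJ/h

liquid -41.4→-33.3 °C: 38.07 kJ/kg
vaporisation at -33.3 °C: 1370 kJ/kg
vapour -33.3→91.7 °C: 270 kJ/kg
Δh = 38.07 + 1370 + 270 = 1678.1 kJ/kg
Q = ṁ·Δh = 30.71 kg/s × 1678.1 kJ/kg = 51534 kJ/s
|Q| = 51534 kW = 185520 MJ/h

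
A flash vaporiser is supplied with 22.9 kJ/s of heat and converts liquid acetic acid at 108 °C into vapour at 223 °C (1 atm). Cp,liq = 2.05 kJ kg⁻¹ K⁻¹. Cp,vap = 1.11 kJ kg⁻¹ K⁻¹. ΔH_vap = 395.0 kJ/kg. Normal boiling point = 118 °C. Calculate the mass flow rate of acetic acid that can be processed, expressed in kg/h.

ṁ = 155 kg/h

Δh = 2.05×(118−108) + 395.0 + 1.11×(223−118) = 532.05 kJ/kg
Q = 22.9 kJ/s = 22.9 kJ/s = 82440 kJ/h
ṁ = Q/Δh = 82440 / 532.05 = 154.95 kg/h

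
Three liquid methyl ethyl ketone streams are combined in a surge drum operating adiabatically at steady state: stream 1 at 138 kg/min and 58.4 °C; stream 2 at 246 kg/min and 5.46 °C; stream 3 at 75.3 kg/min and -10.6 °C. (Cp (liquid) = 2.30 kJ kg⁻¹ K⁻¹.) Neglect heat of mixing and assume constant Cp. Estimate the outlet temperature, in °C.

T_out = 18.7 °C

No heat crosses the boundary, so H_out = H_in.
Σ ṁᵢCp,ᵢTᵢ = 138×2.30×58.4 + 246×2.30×5.46 + 75.3×2.30×-10.6 = 19790
Σ ṁᵢCp,ᵢ = 138×2.30 + 246×2.30 + 75.3×2.30 = 1056.4
T_out = 19790 / 1056.4 = 18.733 °C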